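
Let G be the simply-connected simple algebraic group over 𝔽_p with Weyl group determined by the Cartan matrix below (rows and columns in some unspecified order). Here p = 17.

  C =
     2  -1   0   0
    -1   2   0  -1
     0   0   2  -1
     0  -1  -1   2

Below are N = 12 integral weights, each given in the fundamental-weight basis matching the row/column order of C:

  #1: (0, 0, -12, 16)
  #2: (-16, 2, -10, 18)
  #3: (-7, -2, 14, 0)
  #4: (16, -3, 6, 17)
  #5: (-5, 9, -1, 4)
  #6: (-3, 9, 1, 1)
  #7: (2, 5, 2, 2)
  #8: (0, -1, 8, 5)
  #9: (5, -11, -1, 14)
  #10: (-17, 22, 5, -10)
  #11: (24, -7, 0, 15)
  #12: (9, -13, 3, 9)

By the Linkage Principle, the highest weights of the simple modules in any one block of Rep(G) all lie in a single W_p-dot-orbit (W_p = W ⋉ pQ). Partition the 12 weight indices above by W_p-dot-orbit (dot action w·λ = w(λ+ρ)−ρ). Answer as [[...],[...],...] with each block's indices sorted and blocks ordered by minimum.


A_4 Cartan matrix, 4 simple roots permuted; ρ=(1,1,1,1).

Folding the 12 weights λ_j+ρ into Ā_17 (reps in the given 4-coord order):

  1: (1, 0, 9, 6) · 2: (2, 8, 2, 2) · 3: (1, 0, 9, 6) · 4: (1, 0, 9, 6) · 5: (4, 6, 0, 5) · 6: (2, 8, 2, 2) · 7: (3, 6, 3, 3) · 8: (1, 0, 9, 6) · 9: (4, 6, 0, 5) · 10: (8, 2, 3, 1) · 11: (1, 0, 9, 6) · 12: (2, 8, 2, 2)

Partition of {1..12} into 5 W_17-dot-orbits:

[[1, 3, 4, 8, 11], [2, 6, 12], [5, 9], [7], [10]]


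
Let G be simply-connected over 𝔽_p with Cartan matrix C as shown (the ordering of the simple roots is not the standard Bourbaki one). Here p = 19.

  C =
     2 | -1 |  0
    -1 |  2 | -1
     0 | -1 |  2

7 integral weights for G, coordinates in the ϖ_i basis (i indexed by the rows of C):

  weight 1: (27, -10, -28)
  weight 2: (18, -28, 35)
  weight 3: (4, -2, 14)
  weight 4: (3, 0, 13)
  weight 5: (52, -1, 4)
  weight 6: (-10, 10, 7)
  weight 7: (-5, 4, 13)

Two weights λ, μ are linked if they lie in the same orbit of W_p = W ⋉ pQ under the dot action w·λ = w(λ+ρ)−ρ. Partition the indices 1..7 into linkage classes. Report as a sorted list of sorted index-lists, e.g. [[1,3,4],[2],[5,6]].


Cartan matrix: type A_3 (|W|=24); un-permuting the 3 rows.

W_19-reps of the 7 weights in Ā_19 (same 3-coord order as C):

    [1] (9, 2, 8)
    [2] (9, 2, 8)
    [3] (4, 1, 14)
    [4] (4, 1, 14)
    [5] (4, 1, 14)
    [6] (9, 2, 8)
    [7] (4, 1, 14)

The 7 indices split into 2 linkage classes (same alcove rep ⇔ same W_19-dot-orbit):

[[1, 2, 6], [3, 4, 5, 7]]


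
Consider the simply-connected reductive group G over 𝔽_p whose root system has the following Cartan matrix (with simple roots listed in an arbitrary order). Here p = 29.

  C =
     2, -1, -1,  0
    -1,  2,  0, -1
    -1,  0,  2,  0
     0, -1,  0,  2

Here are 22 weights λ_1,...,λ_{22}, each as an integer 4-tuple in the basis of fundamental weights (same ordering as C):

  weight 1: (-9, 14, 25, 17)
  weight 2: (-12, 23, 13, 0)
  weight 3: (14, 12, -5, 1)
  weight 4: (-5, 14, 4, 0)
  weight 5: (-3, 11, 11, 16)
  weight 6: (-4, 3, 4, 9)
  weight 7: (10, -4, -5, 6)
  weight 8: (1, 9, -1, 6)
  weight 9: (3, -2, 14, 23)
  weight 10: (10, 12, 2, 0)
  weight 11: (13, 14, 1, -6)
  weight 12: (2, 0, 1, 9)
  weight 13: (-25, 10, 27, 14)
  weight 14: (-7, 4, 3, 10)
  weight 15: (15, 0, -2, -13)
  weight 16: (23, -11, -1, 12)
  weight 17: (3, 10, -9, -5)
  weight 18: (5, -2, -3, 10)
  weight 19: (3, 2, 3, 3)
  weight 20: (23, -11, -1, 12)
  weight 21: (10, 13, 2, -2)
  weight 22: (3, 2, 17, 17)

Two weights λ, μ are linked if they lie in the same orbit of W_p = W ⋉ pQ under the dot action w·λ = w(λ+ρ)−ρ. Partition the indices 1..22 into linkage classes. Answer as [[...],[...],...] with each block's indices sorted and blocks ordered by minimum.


Cartan matrix: type A_4 (|W|=120); un-permuting the 4 rows.

Each λ_j+ρ reduced to Ā_29; 4-tuples below use C's row order:

  λ_1 → (4, 3, 4, 4) · λ_2 → (11, 13, 3, 1) · λ_3 → (11, 13, 3, 1) · λ_4 → (4, 11, 1, 1) · λ_5 → (2, 10, 0, 7) · λ_6 → (3, 1, 2, 10) · λ_7 → (4, 3, 4, 4) · λ_8 → (2, 10, 0, 7) · λ_9 → (3, 1, 2, 10) · λ_10 → (11, 13, 3, 1) · λ_11 → (14, 10, 0, 3) · λ_12 → (3, 1, 2, 10) · λ_13 → (11, 13, 3, 1) · λ_14 → (3, 1, 2, 10) · λ_15 → (4, 11, 1, 1) · λ_16 → (14, 10, 0, 3) · λ_17 → (4, 3, 4, 4) · λ_18 → (3, 1, 2, 10) · λ_19 → (4, 3, 4, 4) · λ_20 → (14, 10, 0, 3) · λ_21 → (11, 13, 3, 1) · λ_22 → (4, 3, 4, 4)

The 22 indices split into 6 linkage classes (same alcove rep ⇔ same W_29-dot-orbit):

[[1, 7, 17, 19, 22], [2, 3, 10, 13, 21], [4, 15], [5, 8], [6, 9, 12, 14, 18], [11, 16, 20]]


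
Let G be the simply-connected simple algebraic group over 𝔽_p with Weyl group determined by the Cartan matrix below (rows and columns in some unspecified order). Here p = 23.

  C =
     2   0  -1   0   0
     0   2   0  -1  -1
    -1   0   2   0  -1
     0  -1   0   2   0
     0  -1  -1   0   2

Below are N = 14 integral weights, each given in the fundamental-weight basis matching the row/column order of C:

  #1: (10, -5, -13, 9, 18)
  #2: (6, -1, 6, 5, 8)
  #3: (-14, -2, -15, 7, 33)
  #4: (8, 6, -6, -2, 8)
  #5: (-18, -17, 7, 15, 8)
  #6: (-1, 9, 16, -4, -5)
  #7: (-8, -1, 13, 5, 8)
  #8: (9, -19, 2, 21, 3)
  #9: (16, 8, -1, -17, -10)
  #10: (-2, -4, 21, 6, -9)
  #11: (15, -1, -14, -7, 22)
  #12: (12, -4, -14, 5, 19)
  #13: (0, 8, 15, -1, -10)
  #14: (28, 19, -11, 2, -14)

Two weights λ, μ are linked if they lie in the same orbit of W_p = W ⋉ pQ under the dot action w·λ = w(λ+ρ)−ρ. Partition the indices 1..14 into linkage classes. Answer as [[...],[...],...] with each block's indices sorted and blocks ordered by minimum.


Root system A_5: the 5×5 matrix C matches after relabeling.

Alcove-folded reps (p=23, 14 weights, presented ϖ-order):

    λ_1 → (1, 4, 10, 4, 3)
    λ_2 → (1, 0, 7, 0, 9)
    λ_3 → (4, 6, 5, 1, 4)
    λ_4 → (4, 6, 5, 1, 4)
    λ_5 → (1, 0, 7, 0, 9)
    λ_6 → (0, 3, 13, 3, 4)
    λ_7 → (1, 0, 7, 0, 9)
    λ_8 → (1, 4, 10, 4, 3)
    λ_9 → (1, 0, 7, 0, 9)
    λ_10 → (1, 4, 10, 4, 3)
    λ_11 → (0, 3, 13, 3, 4)
    λ_12 → (0, 3, 13, 3, 4)
    λ_13 → (1, 0, 7, 0, 9)
    λ_14 → (0, 3, 13, 3, 4)

The 14 indices split into 4 linkage classes (same alcove rep ⇔ same W_23-dot-orbit):

[[1, 8, 10], [2, 5, 7, 9, 13], [3, 4], [6, 11, 12, 14]]


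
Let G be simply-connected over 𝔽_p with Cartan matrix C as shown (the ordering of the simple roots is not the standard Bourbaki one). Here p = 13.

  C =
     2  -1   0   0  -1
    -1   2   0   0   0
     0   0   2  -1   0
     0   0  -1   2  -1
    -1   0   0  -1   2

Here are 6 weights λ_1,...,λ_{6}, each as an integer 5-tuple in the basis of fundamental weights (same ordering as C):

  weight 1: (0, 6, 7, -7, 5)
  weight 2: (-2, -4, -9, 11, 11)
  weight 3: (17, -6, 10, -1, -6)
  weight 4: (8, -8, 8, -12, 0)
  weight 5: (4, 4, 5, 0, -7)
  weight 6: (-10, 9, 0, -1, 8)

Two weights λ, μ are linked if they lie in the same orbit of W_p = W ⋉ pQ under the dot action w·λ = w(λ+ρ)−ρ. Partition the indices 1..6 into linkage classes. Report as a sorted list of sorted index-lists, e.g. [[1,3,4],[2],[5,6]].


Dynkin diagram of C (from the 8 off-diagonal −1 entries): A_5.

Alcove-folded reps (p=13, 6 weights, presented ϖ-order):

  1: (1, 4, 1, 5, 0) · 2: (7, 1, 1, 1, 1) · 3: (2, 6, 5, 0, 0) · 4: (7, 1, 1, 1, 1) · 5: (1, 4, 1, 5, 0) · 6: (9, 1, 1, 0, 0)

Partition of {1..6} into 4 W_13-dot-orbits:

[[1, 5], [2, 4], [3], [6]]


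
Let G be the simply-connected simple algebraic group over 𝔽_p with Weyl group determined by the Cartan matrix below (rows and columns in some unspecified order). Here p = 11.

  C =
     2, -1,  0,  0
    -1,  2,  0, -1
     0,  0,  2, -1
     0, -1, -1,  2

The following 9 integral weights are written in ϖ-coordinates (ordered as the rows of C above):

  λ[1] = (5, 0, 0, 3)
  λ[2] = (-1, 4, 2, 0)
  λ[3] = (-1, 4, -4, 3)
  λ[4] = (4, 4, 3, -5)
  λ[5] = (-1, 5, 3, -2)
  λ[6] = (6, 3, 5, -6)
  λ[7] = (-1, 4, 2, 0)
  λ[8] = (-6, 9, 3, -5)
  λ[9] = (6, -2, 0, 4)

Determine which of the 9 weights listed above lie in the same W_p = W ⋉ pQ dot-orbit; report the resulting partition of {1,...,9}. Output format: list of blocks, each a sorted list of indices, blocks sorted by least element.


Dynkin diagram of C (from the 6 off-diagonal −1 entries): A_4.

W_11-reps of the 9 weights in Ā_11 (same 4-coord order as C):

    1: (5, 1, 0, 4)
    2: (0, 5, 3, 1)
    3: (0, 5, 3, 1)
    4: (5, 1, 0, 4)
    5: (0, 5, 3, 1)
    6: (5, 1, 0, 4)
    7: (0, 5, 3, 1)
    8: (5, 1, 0, 4)
    9: (5, 1, 0, 4)

These 9 weights hit 2 W_11-dot-orbits; sizes (5, 4):

[[1, 4, 6, 8, 9], [2, 3, 5, 7]]


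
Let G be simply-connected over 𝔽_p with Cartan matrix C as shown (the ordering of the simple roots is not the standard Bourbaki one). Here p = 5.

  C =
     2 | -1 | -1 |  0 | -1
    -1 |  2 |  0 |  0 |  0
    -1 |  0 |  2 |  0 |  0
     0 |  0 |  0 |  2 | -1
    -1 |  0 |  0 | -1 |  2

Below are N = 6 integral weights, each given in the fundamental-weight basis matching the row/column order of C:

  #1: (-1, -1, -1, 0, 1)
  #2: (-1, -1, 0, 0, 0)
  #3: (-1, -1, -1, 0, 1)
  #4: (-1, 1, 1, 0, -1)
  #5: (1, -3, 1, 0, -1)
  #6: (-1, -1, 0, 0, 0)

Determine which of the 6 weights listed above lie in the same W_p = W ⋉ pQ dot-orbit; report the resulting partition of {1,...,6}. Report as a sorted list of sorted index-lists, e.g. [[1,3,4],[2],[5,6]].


Root system D_5: the 5×5 matrix C matches after relabeling.

λ_j+ρ reflected into Ā_5 (⟨·,θ^∨⟩≤5); 5-tuples as given:

  λ_1+ρ ↦ (0, 0, 0, 1, 2);  λ_2+ρ ↦ (0, 0, 1, 1, 1);  λ_3+ρ ↦ (0, 0, 0, 1, 2);  λ_4+ρ ↦ (0, 2, 2, 1, 0);  λ_5+ρ ↦ (0, 2, 2, 1, 0);  λ_6+ρ ↦ (0, 0, 1, 1, 1)

The 6 indices split into 3 linkage classes (same alcove rep ⇔ same W_5-dot-orbit):

[[1, 3], [2, 6], [4, 5]]


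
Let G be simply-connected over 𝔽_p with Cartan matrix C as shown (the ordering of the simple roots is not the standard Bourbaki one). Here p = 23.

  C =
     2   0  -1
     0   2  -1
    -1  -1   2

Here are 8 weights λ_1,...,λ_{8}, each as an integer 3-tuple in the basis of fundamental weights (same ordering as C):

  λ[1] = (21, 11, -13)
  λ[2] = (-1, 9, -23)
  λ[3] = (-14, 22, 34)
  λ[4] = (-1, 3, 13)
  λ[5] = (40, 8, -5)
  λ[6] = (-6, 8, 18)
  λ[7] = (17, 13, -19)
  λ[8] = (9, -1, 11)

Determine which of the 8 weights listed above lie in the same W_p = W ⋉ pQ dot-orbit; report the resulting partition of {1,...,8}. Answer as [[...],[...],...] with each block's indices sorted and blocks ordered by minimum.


A_3 Cartan matrix, 3 simple roots permuted; ρ=(1,1,1).

W_23-reps of the 8 weights in Ā_23 (same 3-coord order as C):

  1: (10, 0, 12) · 2: (10, 0, 12) · 3: (10, 0, 12) · 4: (0, 4, 14) · 5: (0, 4, 14) · 6: (0, 4, 14) · 7: (0, 4, 14) · 8: (10, 0, 12)

The 8 indices split into 2 linkage classes (same alcove rep ⇔ same W_23-dot-orbit):

[[1, 2, 3, 8], [4, 5, 6, 7]]


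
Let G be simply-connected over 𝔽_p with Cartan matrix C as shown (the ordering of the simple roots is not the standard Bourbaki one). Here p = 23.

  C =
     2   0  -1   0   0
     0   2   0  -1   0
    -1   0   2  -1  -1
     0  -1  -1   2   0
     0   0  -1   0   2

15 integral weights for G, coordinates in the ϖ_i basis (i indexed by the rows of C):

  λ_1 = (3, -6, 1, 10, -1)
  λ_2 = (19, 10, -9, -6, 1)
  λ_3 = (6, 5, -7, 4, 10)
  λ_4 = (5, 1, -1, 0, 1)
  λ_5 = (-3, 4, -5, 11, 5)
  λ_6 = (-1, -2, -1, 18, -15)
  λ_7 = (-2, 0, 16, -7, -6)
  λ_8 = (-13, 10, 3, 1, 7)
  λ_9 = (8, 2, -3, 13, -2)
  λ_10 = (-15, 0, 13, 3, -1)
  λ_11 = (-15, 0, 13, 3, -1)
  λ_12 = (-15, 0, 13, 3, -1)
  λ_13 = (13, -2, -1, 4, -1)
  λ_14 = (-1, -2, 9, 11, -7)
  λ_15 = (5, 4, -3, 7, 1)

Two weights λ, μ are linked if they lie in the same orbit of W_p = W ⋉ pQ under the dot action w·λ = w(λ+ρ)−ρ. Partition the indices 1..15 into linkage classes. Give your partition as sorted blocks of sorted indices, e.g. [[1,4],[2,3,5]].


Type D_5, rank 5, |W|=1920; reorder rows/cols to standard.

Each λ_j+ρ reduced to Ā_23; 5-tuples below use C's row order:

    1: (4, 5, 2, 4, 0)
    2: (1, 2, 6, 0, 5)
    3: (1, 5, 5, 1, 5)
    4: (6, 2, 0, 1, 2)
    5: (4, 5, 2, 4, 0)
    6: (14, 1, 0, 4, 0)
    7: (1, 5, 5, 1, 5)
    8: (4, 5, 2, 4, 0)
    9: (6, 2, 0, 1, 2)
    10: (14, 1, 0, 4, 0)
    11: (14, 1, 0, 4, 0)
    12: (14, 1, 0, 4, 0)
    13: (14, 1, 0, 4, 0)
    14: (0, 2, 1, 1, 6)
    15: (4, 5, 2, 4, 0)

Partition of {1..15} into 6 W_23-dot-orbits:

[[1, 5, 8, 15], [2], [3, 7], [4, 9], [6, 10, 11, 12, 13], [14]]


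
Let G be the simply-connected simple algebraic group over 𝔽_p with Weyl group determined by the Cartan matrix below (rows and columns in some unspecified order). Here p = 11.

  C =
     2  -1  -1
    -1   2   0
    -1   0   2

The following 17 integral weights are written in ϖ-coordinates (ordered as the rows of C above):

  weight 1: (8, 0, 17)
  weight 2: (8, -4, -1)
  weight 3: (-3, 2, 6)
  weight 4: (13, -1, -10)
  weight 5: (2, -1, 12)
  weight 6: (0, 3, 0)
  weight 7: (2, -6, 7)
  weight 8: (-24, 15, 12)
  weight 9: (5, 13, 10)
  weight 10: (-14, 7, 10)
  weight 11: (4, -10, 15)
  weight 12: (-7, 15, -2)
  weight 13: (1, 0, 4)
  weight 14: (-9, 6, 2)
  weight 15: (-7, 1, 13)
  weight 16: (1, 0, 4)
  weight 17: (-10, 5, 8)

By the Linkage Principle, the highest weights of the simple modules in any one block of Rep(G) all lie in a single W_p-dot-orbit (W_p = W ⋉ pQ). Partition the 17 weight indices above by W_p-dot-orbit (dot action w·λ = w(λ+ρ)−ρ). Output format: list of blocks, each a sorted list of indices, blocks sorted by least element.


C ↔ A_3 under row/col permutation; |W(A_3)| = 24.

W_11-reps of the 17 weights in Ā_11 (same 3-coord order as C):

  λ_1+ρ ↦ (1, 4, 1) · λ_2+ρ ↦ (6, 3, 0) · λ_3+ρ ↦ (2, 1, 5) · λ_4+ρ ↦ (2, 3, 6) · λ_5+ρ ↦ (2, 3, 6) · λ_6+ρ ↦ (1, 4, 1) · λ_7+ρ ↦ (2, 3, 6) · λ_8+ρ ↦ (1, 4, 1) · λ_9+ρ ↦ (6, 3, 0) · λ_10+ρ ↦ (6, 3, 0) · λ_11+ρ ↦ (1, 4, 1) · λ_12+ρ ↦ (1, 4, 1) · λ_13+ρ ↦ (2, 1, 5) · λ_14+ρ ↦ (2, 1, 5) · λ_15+ρ ↦ (2, 1, 5) · λ_16+ρ ↦ (2, 1, 5) · λ_17+ρ ↦ (6, 3, 0)

These 17 weights hit 4 W_11-dot-orbits; sizes (5, 4, 5, 3):

[[1, 6, 8, 11, 12], [2, 9, 10, 17], [3, 13, 14, 15, 16], [4, 5, 7]]


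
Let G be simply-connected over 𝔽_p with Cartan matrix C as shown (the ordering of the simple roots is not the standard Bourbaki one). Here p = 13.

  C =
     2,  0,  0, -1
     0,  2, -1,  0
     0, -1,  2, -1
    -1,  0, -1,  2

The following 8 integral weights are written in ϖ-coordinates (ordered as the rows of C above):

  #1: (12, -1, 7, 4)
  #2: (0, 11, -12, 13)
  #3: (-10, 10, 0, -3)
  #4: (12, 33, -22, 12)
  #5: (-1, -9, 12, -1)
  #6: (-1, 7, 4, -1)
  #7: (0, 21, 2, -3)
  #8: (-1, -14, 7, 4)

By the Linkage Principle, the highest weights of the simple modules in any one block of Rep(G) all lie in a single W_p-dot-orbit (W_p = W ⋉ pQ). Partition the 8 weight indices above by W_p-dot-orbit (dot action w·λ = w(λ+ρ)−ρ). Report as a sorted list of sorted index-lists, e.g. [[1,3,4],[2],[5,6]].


Root system A_4: the 4×4 matrix C matches after relabeling.

Alcove-folded reps (p=13, 8 weights, presented ϖ-order):

  λ_1+ρ ↦ (0, 8, 5, 0)
  λ_2+ρ ↦ (1, 1, 9, 1)
  λ_3+ρ ↦ (1, 1, 9, 1)
  λ_4+ρ ↦ (0, 8, 5, 0)
  λ_5+ρ ↦ (0, 8, 5, 0)
  λ_6+ρ ↦ (0, 8, 5, 0)
  λ_7+ρ ↦ (1, 1, 9, 1)
  λ_8+ρ ↦ (0, 8, 5, 0)

2 distinct reps among the 8 weights ⇒ 2 W_13-linkage classes:

[[1, 4, 5, 6, 8], [2, 3, 7]]


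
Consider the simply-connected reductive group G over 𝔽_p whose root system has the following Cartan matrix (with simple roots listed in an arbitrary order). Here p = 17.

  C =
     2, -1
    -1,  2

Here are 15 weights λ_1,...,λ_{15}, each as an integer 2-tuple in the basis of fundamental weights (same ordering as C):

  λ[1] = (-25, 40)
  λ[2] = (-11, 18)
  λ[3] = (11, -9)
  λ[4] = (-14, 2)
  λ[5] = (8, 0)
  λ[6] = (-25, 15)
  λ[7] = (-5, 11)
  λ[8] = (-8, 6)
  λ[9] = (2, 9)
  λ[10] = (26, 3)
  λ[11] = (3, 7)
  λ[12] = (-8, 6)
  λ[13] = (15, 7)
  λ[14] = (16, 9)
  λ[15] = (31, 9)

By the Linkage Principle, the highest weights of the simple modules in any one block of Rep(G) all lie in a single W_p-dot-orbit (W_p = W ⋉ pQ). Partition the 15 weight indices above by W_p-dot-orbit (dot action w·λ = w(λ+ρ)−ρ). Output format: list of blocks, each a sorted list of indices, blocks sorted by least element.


Cartan matrix: type A_2 (|W|=6); un-permuting the 2 rows.

Ā_17 reps of the 15 weights (A_2, coords as presented):

  λ_1 → (7, 0) · λ_2 → (8, 7) · λ_3 → (4, 8) · λ_4 → (3, 10) · λ_5 → (9, 1) · λ_6 → (9, 1) · λ_7 → (4, 8) · λ_8 → (7, 0) · λ_9 → (3, 10) · λ_10 → (3, 10) · λ_11 → (4, 8) · λ_12 → (7, 0) · λ_13 → (9, 1) · λ_14 → (7, 0) · λ_15 → (8, 7)

Partition of {1..15} into 5 W_17-dot-orbits:

[[1, 8, 12, 14], [2, 15], [3, 7, 11], [4, 9, 10], [5, 6, 13]]


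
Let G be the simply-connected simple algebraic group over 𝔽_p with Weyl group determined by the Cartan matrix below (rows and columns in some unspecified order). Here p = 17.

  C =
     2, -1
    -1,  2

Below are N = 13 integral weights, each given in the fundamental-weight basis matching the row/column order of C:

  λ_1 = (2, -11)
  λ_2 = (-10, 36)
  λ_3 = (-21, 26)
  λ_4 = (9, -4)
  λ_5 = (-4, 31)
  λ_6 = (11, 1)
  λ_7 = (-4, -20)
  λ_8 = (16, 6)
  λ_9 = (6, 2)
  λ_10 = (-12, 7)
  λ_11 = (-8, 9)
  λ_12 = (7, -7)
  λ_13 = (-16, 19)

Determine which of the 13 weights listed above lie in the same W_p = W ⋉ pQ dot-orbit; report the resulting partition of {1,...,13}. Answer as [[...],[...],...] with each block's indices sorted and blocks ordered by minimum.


Root system A_2: the 2×2 matrix C matches after relabeling.

Each λ_j+ρ reduced to Ā_17; 2-tuples below use C's row order:

  [1] (7, 3);  [2] (8, 3);  [3] (7, 3);  [4] (7, 3);  [5] (12, 2);  [6] (12, 2);  [7] (12, 2);  [8] (10, 0);  [9] (7, 3);  [10] (8, 3);  [11] (7, 3);  [12] (2, 6);  [13] (12, 2)

Grouping the 13 weights by Ā_17-representative: 5 linkage classes.

[[1, 3, 4, 9, 11], [2, 10], [5, 6, 7, 13], [8], [12]]


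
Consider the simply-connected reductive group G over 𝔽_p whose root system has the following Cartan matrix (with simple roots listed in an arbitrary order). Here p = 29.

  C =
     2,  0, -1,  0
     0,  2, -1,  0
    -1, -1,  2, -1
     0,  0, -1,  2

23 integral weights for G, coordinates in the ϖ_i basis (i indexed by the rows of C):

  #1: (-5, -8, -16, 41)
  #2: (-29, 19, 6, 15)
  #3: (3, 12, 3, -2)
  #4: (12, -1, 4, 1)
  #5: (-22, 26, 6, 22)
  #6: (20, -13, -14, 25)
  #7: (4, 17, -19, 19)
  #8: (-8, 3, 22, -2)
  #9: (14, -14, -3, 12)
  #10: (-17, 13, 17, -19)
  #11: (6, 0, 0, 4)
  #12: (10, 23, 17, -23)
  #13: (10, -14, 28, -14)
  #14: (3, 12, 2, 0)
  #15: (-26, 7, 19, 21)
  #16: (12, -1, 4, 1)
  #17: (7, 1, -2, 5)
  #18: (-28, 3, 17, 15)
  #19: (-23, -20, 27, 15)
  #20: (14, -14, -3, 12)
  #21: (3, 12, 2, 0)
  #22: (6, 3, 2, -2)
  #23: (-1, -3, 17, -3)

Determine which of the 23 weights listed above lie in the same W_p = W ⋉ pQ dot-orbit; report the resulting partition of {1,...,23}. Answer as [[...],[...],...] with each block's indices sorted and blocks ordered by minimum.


C ↔ D_4 under row/col permutation; |W(D_4)| = 192.

Alcove-folded reps (p=29, 23 weights, presented ϖ-order):

  [1] (7, 4, 2, 1);  [2] (7, 1, 1, 5);  [3] (4, 13, 3, 1);  [4] (13, 0, 5, 2);  [5] (7, 1, 1, 5);  [6] (4, 13, 3, 1);  [7] (13, 0, 5, 2);  [8] (7, 4, 2, 1);  [9] (0, 2, 11, 2);  [10] (0, 2, 11, 2);  [11] (7, 1, 1, 5);  [12] (13, 0, 5, 2);  [13] (0, 2, 11, 2);  [14] (4, 13, 3, 1);  [15] (4, 13, 3, 1);  [16] (13, 0, 5, 2);  [17] (7, 1, 1, 5);  [18] (13, 0, 5, 2);  [19] (7, 4, 2, 1);  [20] (0, 2, 11, 2);  [21] (4, 13, 3, 1);  [22] (7, 4, 2, 1);  [23] (0, 2, 11, 2)

5 distinct reps among the 23 weights ⇒ 5 W_29-linkage classes:

[[1, 8, 19, 22], [2, 5, 11, 17], [3, 6, 14, 15, 21], [4, 7, 12, 16, 18], [9, 10, 13, 20, 23]]


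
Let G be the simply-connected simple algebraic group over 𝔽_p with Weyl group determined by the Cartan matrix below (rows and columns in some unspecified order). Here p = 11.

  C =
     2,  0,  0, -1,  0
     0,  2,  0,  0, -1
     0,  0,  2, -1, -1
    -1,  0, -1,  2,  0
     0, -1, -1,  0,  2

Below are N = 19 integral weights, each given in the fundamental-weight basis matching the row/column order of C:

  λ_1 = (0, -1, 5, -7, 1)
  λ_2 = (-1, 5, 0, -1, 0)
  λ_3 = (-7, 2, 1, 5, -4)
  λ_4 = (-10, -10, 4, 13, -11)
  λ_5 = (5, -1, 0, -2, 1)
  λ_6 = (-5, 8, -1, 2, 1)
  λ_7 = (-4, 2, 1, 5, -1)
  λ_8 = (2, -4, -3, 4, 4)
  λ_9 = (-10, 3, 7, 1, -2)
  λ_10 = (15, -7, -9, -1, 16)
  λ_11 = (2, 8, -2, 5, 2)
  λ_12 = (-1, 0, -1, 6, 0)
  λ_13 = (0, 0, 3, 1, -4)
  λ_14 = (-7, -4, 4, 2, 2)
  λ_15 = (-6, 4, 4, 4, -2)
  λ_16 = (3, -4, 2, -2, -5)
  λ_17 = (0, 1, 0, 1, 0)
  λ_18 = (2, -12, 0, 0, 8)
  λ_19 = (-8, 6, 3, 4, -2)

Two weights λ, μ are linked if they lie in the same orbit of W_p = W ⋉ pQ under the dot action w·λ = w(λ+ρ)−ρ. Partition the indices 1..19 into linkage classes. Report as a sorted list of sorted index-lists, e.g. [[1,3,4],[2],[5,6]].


Root system A_5: the 5×5 matrix C matches after relabeling.

Ā_11 reps of the 19 weights (A_5, coords as presented):

  λ_1 → (5, 0, 0, 1, 2);  λ_2 → (0, 6, 1, 0, 1);  λ_3 → (5, 0, 0, 1, 2);  λ_4 → (5, 0, 0, 1, 2);  λ_5 → (5, 0, 0, 1, 2);  λ_6 → (0, 6, 1, 0, 1);  λ_7 → (3, 3, 2, 3, 0);  λ_8 → (3, 3, 2, 3, 0);  λ_9 → (0, 1, 0, 7, 1);  λ_10 → (3, 3, 2, 3, 0);  λ_11 → (5, 0, 0, 1, 2);  λ_12 → (0, 1, 0, 7, 1);  λ_13 → (1, 2, 1, 2, 1);  λ_14 → (3, 3, 2, 3, 0);  λ_15 → (2, 1, 4, 0, 1);  λ_16 → (1, 2, 1, 2, 1);  λ_17 → (1, 2, 1, 2, 1);  λ_18 → (0, 6, 1, 0, 1);  λ_19 → (1, 2, 1, 2, 1)

These 19 weights hit 6 W_11-dot-orbits; sizes (5, 3, 4, 2, 4, 1):

[[1, 3, 4, 5, 11], [2, 6, 18], [7, 8, 10, 14], [9, 12], [13, 16, 17, 19], [15]]


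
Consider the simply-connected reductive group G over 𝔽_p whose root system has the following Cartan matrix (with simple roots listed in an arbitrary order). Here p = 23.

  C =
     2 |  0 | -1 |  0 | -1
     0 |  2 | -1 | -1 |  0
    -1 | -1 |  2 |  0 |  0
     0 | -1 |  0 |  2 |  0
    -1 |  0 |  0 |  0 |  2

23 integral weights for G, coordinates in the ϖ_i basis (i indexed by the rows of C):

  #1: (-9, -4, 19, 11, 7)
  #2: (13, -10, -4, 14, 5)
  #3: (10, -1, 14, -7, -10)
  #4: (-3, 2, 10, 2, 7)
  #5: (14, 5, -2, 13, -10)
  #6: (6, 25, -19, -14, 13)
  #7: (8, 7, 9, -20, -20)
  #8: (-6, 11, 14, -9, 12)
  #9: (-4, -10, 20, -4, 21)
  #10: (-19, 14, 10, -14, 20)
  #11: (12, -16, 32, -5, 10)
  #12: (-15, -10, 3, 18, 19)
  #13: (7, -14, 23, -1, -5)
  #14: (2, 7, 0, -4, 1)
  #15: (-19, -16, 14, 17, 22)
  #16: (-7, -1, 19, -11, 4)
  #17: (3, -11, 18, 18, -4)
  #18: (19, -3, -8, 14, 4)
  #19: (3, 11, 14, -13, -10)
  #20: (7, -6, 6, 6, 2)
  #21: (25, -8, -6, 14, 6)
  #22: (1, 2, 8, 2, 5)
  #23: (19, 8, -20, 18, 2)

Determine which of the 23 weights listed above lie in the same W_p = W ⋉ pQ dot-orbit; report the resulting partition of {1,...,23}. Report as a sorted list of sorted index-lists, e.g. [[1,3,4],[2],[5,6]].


Dynkin diagram of C (from the 8 off-diagonal −1 entries): A_5.

W_23-reps of the 23 weights in Ā_23 (same 5-coord order as C):

    λ_1 → (2, 3, 9, 3, 6)
    λ_2 → (2, 3, 9, 3, 6)
    λ_3 → (2, 3, 9, 3, 6)
    λ_4 → (2, 3, 9, 3, 6)
    λ_5 → (3, 5, 1, 3, 2)
    λ_6 → (8, 5, 2, 2, 3)
    λ_7 → (1, 0, 10, 4, 4)
    λ_8 → (1, 0, 10, 4, 4)
    λ_9 → (3, 5, 1, 3, 2)
    λ_10 → (8, 5, 2, 2, 3)
    λ_11 → (1, 0, 10, 4, 4)
    λ_12 → (5, 10, 4, 0, 1)
    λ_13 → (1, 0, 10, 4, 4)
    λ_14 → (3, 5, 1, 3, 2)
    λ_15 → (0, 3, 15, 0, 5)
    λ_16 → (5, 10, 4, 0, 1)
    λ_17 → (5, 10, 4, 0, 1)
    λ_18 → (8, 5, 2, 2, 3)
    λ_19 → (1, 0, 10, 4, 4)
    λ_20 → (8, 5, 2, 2, 3)
    λ_21 → (8, 5, 2, 2, 3)
    λ_22 → (2, 3, 9, 3, 6)
    λ_23 → (5, 10, 4, 0, 1)

The 23 indices split into 6 linkage classes (same alcove rep ⇔ same W_23-dot-orbit):

[[1, 2, 3, 4, 22], [5, 9, 14], [6, 10, 18, 20, 21], [7, 8, 11, 13, 19], [12, 16, 17, 23], [15]]


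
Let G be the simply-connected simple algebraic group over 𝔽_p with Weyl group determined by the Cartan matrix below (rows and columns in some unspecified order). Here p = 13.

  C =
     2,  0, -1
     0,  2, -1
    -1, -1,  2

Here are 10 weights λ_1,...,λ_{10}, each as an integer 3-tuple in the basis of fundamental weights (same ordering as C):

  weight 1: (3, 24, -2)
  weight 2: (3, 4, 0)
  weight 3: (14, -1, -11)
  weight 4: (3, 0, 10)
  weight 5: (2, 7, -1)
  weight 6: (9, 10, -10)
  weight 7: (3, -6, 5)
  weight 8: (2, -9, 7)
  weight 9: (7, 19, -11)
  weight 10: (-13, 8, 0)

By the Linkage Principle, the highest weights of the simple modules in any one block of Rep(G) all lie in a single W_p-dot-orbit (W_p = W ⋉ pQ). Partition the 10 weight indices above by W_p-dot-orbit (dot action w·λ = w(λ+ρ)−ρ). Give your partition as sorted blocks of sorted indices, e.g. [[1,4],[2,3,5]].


Type A_3, rank 3, |W|=24; reorder rows/cols to standard.

λ_j+ρ reflected into Ā_13 (⟨·,θ^∨⟩≤13); 3-tuples as given:

  [1] (1, 2, 9) · [2] (4, 5, 1) · [3] (3, 8, 0) · [4] (1, 2, 9) · [5] (3, 8, 0) · [6] (1, 2, 9) · [7] (4, 5, 1) · [8] (3, 8, 0) · [9] (5, 3, 3) · [10] (1, 2, 9)

Partition of {1..10} into 4 W_13-dot-orbits:

[[1, 4, 6, 10], [2, 7], [3, 5, 8], [9]]


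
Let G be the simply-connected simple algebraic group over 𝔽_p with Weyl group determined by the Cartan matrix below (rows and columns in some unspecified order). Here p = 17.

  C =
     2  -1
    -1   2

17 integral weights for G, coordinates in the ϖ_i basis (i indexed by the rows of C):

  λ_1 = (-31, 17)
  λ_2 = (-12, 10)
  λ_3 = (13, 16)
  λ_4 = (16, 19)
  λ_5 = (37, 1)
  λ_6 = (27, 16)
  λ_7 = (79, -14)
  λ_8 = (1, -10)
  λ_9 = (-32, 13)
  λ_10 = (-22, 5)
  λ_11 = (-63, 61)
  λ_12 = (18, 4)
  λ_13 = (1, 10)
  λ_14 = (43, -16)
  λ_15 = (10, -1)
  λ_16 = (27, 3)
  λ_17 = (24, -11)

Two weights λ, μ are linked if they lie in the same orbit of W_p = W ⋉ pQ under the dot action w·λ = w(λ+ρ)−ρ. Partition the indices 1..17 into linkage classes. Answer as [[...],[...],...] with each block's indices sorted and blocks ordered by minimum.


Type A_2, rank 2, |W|=6; reorder rows/cols to standard.

Folding the 17 weights λ_j+ρ into Ā_17 (reps in the given 2-coord order):

    1: (4, 1)
    2: (11, 0)
    3: (0, 3)
    4: (0, 3)
    5: (2, 11)
    6: (11, 0)
    7: (4, 1)
    8: (7, 2)
    9: (0, 3)
    10: (2, 11)
    11: (11, 0)
    12: (10, 2)
    13: (2, 11)
    14: (10, 2)
    15: (11, 0)
    16: (2, 11)
    17: (7, 2)

6 distinct reps among the 17 weights ⇒ 6 W_17-linkage classes:

[[1, 7], [2, 6, 11, 15], [3, 4, 9], [5, 10, 13, 16], [8, 17], [12, 14]]


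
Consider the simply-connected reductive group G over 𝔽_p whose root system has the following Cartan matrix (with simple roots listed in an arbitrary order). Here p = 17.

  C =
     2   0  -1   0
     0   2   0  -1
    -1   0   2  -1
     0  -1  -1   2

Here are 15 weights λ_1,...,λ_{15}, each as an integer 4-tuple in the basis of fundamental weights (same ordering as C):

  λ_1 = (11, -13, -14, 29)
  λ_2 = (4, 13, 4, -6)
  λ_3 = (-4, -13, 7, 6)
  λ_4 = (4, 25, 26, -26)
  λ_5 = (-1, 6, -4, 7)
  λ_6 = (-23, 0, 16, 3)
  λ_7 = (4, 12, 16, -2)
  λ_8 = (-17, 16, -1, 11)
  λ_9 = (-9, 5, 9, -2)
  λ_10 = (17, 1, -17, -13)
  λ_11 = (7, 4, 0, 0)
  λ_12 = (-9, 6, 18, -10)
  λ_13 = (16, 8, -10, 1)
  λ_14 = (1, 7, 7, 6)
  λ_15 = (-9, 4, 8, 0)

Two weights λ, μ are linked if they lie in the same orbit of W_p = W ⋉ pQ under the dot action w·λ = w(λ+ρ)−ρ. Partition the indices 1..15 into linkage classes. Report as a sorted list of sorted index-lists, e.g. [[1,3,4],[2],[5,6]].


Root system A_4: the 4×4 matrix C matches after relabeling.

λ_j+ρ reflected into Ā_17 (⟨·,θ^∨⟩≤17); 4-tuples as given:

  λ_1+ρ ↦ (12, 1, 0, 4) · λ_2+ρ ↦ (3, 7, 0, 5) · λ_3+ρ ↦ (3, 7, 0, 5) · λ_4+ρ ↦ (8, 5, 1, 1) · λ_5+ρ ↦ (3, 7, 0, 5) · λ_6+ρ ↦ (12, 1, 0, 4) · λ_7+ρ ↦ (12, 1, 0, 4) · λ_8+ρ ↦ (12, 1, 0, 4) · λ_9+ρ ↦ (8, 5, 1, 1) · λ_10+ρ ↦ (8, 5, 1, 1) · λ_11+ρ ↦ (8, 5, 1, 1) · λ_12+ρ ↦ (6, 0, 2, 7) · λ_13+ρ ↦ (6, 0, 2, 7) · λ_14+ρ ↦ (6, 0, 2, 7) · λ_15+ρ ↦ (8, 5, 1, 1)

4 distinct reps among the 15 weights ⇒ 4 W_17-linkage classes:

[[1, 6, 7, 8], [2, 3, 5], [4, 9, 10, 11, 15], [12, 13, 14]]


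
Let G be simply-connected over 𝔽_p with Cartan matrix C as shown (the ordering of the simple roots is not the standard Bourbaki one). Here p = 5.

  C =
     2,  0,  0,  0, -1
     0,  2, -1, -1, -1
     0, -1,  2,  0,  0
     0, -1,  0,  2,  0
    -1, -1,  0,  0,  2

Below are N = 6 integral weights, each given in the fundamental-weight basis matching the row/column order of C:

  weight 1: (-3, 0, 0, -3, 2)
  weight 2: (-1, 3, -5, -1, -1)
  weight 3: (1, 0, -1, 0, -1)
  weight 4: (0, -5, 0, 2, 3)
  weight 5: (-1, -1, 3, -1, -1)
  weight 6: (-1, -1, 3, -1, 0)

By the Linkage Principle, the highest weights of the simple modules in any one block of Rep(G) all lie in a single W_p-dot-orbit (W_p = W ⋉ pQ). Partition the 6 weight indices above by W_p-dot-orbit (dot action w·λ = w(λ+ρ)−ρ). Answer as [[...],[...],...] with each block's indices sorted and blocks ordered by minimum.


C ↔ D_5 under row/col permutation; |W(D_5)| = 1920.

Each λ_j+ρ reduced to Ā_5; 5-tuples below use C's row order:

  [1] (2, 1, 0, 1, 0)
  [2] (0, 0, 4, 0, 0)
  [3] (2, 1, 0, 1, 0)
  [4] (1, 0, 3, 1, 0)
  [5] (0, 0, 4, 0, 0)
  [6] (0, 0, 4, 0, 0)

Grouping the 6 weights by Ā_5-representative: 3 linkage classes.

[[1, 3], [2, 5, 6], [4]]


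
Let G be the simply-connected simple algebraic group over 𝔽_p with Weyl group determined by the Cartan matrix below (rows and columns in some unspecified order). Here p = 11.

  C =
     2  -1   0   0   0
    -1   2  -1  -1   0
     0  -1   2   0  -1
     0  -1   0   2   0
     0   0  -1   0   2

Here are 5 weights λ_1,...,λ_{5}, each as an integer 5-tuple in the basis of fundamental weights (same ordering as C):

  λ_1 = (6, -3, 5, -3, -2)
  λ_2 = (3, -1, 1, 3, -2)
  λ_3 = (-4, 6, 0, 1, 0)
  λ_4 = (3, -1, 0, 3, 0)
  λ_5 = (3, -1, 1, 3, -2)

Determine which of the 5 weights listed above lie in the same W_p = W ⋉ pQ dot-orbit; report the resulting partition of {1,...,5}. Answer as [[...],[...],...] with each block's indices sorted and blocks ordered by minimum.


D_5 Cartan matrix, 5 simple roots permuted; ρ=(1,1,1,1,1).

Folding the 5 weights λ_j+ρ into Ā_11 (reps in the given 5-coord order):

  λ_1+ρ ↦ (3, 2, 0, 2, 1);  λ_2+ρ ↦ (4, 0, 1, 4, 1);  λ_3+ρ ↦ (3, 0, 1, 2, 3);  λ_4+ρ ↦ (4, 0, 1, 4, 1);  λ_5+ρ ↦ (4, 0, 1, 4, 1)

Grouping the 5 weights by Ā_11-representative: 3 linkage classes.

[[1], [2, 4, 5], [3]]


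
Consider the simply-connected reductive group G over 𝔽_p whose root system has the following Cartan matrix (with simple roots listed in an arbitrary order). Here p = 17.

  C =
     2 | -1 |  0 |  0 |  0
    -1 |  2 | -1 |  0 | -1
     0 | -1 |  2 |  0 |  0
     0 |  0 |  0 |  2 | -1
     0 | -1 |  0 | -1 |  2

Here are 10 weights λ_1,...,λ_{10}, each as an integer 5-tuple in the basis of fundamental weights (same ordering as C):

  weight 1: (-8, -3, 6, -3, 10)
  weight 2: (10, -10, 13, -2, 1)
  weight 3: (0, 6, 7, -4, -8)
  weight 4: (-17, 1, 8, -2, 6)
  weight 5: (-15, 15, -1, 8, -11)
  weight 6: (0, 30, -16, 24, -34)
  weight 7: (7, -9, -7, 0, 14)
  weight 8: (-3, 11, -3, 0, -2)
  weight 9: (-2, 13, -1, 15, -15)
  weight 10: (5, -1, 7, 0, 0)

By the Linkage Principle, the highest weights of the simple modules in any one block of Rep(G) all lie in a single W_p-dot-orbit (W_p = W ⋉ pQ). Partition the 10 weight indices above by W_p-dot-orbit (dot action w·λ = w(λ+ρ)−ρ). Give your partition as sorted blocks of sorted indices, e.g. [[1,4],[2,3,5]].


Cartan matrix: type D_5 (|W|=1920); un-permuting the 5 rows.

Each λ_j+ρ reduced to Ā_17; 5-tuples below use C's row order:

  [1] (2, 5, 2, 2, 0);  [2] (2, 1, 5, 7, 0);  [3] (2, 1, 5, 7, 0);  [4] (2, 1, 5, 7, 0);  [5] (6, 0, 8, 1, 1);  [6] (6, 0, 8, 1, 1);  [7] (6, 0, 8, 1, 1);  [8] (2, 5, 2, 2, 0);  [9] (0, 0, 1, 2, 1);  [10] (6, 0, 8, 1, 1)

The 10 indices split into 4 linkage classes (same alcove rep ⇔ same W_17-dot-orbit):

[[1, 8], [2, 3, 4], [5, 6, 7, 10], [9]]


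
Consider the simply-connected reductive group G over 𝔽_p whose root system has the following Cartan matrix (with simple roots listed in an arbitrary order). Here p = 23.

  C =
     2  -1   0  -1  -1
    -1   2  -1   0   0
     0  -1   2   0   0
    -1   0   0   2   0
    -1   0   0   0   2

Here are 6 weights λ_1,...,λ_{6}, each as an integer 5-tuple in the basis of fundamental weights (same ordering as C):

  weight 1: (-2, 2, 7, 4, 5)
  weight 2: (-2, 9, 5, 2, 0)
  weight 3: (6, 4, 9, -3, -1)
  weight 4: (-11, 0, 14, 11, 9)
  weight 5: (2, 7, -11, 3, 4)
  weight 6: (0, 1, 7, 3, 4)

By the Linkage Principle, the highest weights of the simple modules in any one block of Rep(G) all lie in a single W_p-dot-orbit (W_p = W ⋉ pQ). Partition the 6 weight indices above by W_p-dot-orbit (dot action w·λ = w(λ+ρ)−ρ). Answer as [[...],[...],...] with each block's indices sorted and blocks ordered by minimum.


C ↔ D_5 under row/col permutation; |W(D_5)| = 1920.

Ā_23 reps of the 6 weights (D_5, coords as presented):

    1: (1, 2, 8, 4, 5)
    2: (1, 4, 6, 2, 0)
    3: (1, 4, 6, 2, 0)
    4: (1, 4, 6, 2, 0)
    5: (1, 2, 8, 4, 5)
    6: (1, 2, 8, 4, 5)

2 distinct reps among the 6 weights ⇒ 2 W_23-linkage classes:

[[1, 5, 6], [2, 3, 4]]


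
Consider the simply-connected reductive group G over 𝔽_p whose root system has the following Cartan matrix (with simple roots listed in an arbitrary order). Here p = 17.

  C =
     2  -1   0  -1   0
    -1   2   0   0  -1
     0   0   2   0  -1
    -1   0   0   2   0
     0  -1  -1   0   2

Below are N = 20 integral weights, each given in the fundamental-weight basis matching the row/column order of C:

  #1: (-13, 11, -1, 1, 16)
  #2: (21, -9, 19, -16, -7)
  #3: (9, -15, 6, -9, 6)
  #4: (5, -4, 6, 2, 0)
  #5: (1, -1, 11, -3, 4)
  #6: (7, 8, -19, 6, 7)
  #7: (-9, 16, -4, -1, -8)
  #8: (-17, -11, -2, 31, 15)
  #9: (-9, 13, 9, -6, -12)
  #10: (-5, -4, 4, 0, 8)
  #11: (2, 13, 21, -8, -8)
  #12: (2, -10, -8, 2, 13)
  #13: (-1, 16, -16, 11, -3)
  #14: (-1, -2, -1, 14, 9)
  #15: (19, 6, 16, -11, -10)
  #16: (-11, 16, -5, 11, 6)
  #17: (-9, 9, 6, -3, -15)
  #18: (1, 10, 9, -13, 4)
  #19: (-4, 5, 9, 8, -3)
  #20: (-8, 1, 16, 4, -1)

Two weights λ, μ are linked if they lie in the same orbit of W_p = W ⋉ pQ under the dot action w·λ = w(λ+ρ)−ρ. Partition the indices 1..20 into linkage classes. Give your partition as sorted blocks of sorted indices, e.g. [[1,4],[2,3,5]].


Dynkin diagram of C (from the 8 off-diagonal −1 entries): A_5.

Each λ_j+ρ reduced to Ā_17; 5-tuples below use C's row order:

  [1] (0, 0, 10, 0, 5)
  [2] (3, 1, 5, 3, 2)
  [3] (3, 5, 0, 4, 2)
  [4] (3, 1, 5, 3, 2)
  [5] (0, 0, 10, 0, 5)
  [6] (1, 0, 7, 7, 2)
  [7] (1, 0, 7, 7, 2)
  [8] (1, 1, 1, 9, 4)
  [9] (5, 5, 1, 3, 0)
  [10] (3, 1, 5, 3, 2)
  [11] (3, 5, 0, 4, 2)
  [12] (3, 1, 5, 3, 2)
  [13] (0, 0, 10, 0, 5)
  [14] (1, 0, 7, 7, 2)
  [15] (1, 0, 7, 7, 2)
  [16] (3, 5, 0, 4, 2)
  [17] (3, 5, 0, 4, 2)
  [18] (1, 1, 1, 9, 4)
  [19] (3, 1, 5, 3, 2)
  [20] (0, 0, 10, 0, 5)

6 distinct reps among the 20 weights ⇒ 6 W_17-linkage classes:

[[1, 5, 13, 20], [2, 4, 10, 12, 19], [3, 11, 16, 17], [6, 7, 14, 15], [8, 18], [9]]


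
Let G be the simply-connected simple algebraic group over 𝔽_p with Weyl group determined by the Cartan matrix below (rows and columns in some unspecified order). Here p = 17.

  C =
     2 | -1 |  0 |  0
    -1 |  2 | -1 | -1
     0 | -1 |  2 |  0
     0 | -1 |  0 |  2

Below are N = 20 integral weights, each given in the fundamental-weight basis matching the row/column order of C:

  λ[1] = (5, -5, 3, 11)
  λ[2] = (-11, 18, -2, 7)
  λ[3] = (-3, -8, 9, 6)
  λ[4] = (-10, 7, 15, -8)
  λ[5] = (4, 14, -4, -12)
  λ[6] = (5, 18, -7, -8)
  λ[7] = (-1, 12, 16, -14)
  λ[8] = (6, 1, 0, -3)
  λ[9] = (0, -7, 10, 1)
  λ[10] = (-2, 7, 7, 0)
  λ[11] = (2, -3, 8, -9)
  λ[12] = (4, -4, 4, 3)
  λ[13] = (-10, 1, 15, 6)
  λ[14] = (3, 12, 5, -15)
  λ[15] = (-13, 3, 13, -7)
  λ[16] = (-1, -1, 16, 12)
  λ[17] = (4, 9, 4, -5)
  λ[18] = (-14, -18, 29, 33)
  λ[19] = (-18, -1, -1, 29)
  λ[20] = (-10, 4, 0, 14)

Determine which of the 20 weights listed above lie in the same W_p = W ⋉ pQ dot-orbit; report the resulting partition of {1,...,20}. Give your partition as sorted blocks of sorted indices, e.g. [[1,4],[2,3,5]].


D_4 Cartan matrix, 4 simple roots permuted; ρ=(1,1,1,1).

Each λ_j+ρ reduced to Ā_17; 4-tuples below use C's row order:

    λ_1 → (2, 3, 0, 8)
    λ_2 → (1, 0, 8, 1)
    λ_3 → (7, 0, 1, 2)
    λ_4 → (1, 0, 8, 1)
    λ_5 → (2, 3, 0, 8)
    λ_6 → (2, 3, 2, 1)
    λ_7 → (13, 0, 4, 0)
    λ_8 → (7, 0, 1, 2)
    λ_9 → (2, 3, 2, 1)
    λ_10 → (1, 0, 8, 1)
    λ_11 → (7, 0, 1, 2)
    λ_12 → (2, 3, 2, 1)
    λ_13 → (1, 0, 8, 1)
    λ_14 → (2, 3, 0, 8)
    λ_15 → (2, 3, 0, 8)
    λ_16 → (13, 0, 4, 0)
    λ_17 → (2, 3, 2, 1)
    λ_18 → (13, 0, 4, 0)
    λ_19 → (13, 0, 4, 0)
    λ_20 → (2, 3, 0, 8)

The 20 indices split into 5 linkage classes (same alcove rep ⇔ same W_17-dot-orbit):

[[1, 5, 14, 15, 20], [2, 4, 10, 13], [3, 8, 11], [6, 9, 12, 17], [7, 16, 18, 19]]


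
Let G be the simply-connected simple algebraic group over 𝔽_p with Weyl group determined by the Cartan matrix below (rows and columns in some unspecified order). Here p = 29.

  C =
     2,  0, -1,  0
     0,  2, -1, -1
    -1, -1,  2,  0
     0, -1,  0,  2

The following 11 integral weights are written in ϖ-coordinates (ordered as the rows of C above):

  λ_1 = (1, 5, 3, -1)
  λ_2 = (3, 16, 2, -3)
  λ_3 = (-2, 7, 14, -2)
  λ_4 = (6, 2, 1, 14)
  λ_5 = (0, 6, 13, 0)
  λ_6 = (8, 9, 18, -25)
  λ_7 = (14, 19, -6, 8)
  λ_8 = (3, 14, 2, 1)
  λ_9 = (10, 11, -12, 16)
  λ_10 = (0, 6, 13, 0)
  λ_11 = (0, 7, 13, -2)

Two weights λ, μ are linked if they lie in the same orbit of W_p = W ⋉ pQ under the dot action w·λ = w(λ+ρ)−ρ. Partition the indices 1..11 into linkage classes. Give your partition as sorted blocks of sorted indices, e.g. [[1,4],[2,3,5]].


Type A_4, rank 4, |W|=120; reorder rows/cols to standard.

Ā_29 reps of the 11 weights (A_4, coords as presented):

    [1] (2, 6, 4, 0)
    [2] (4, 15, 3, 2)
    [3] (1, 7, 14, 1)
    [4] (7, 3, 2, 15)
    [5] (1, 7, 14, 1)
    [6] (0, 14, 5, 1)
    [7] (0, 14, 5, 1)
    [8] (4, 15, 3, 2)
    [9] (0, 1, 11, 17)
    [10] (1, 7, 14, 1)
    [11] (1, 7, 14, 1)

Grouping the 11 weights by Ā_29-representative: 6 linkage classes.

[[1], [2, 8], [3, 5, 10, 11], [4], [6, 7], [9]]


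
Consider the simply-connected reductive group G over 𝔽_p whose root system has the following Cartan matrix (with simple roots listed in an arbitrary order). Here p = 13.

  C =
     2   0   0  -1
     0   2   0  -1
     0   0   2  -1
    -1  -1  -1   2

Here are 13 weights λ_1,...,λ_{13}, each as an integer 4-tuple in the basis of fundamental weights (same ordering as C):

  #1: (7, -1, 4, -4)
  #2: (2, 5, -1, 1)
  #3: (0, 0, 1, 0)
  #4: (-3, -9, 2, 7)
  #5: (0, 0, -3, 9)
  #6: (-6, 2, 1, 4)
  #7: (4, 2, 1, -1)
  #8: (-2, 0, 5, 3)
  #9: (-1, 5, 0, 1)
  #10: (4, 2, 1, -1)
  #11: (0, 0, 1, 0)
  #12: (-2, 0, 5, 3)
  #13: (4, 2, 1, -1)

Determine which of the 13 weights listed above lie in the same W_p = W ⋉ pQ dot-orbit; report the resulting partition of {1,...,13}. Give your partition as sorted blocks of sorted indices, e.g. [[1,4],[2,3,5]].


D_4 Cartan matrix, 4 simple roots permuted; ρ=(1,1,1,1).

λ_j+ρ reflected into Ā_13 (⟨·,θ^∨⟩≤13); 4-tuples as given:

  1: (5, 3, 2, 0) · 2: (3, 6, 0, 2) · 3: (1, 1, 2, 1) · 4: (0, 6, 1, 2) · 5: (1, 1, 2, 1) · 6: (5, 3, 2, 0) · 7: (5, 3, 2, 0) · 8: (1, 1, 6, 2) · 9: (0, 6, 1, 2) · 10: (5, 3, 2, 0) · 11: (1, 1, 2, 1) · 12: (1, 1, 6, 2) · 13: (5, 3, 2, 0)

5 distinct reps among the 13 weights ⇒ 5 W_13-linkage classes:

[[1, 6, 7, 10, 13], [2], [3, 5, 11], [4, 9], [8, 12]]
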